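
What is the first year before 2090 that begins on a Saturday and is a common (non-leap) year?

2089

Jan 1 advances by 2 weekdays after a leap year and by 1 after a common year.
2090: Jan 1 is Sunday.
2089: Saturday
2089 begins on a Saturday and is a common year.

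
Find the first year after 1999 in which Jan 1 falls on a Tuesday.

Jan 1 advances by 2 weekdays after a leap year and by 1 after a common year.
1999: Jan 1 is Friday.
2000: Saturday (leap)
2001: Monday
2002: Tuesday
2002 begins on a Tuesday

2002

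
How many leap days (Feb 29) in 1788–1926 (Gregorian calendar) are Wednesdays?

Leap years in 1788–1926: 33 of them.
Feb 29 weekday advances by 5 (mod 7) from one leap year to the next four years later (or differs when a century non-leap intervenes).
Leap-day weekdays: 1788:Fri 1792:Wed✓ 1796:Mon 1804:Wed✓ 1808:Mon 1812:Sat 1816:Thu 1820:Tue 1824:Sun 1828:Fri 1832:Wed✓ 1836:Mon 1840:Sat …(7 more)… 1872:Thu 1876:Tue 1880:Sun 1884:Fri 1888:Wed✓ 1892:Mon 1896:Sat 1904:Mon 1908:Sat 1912:Thu 1916:Tue 1920:Sun 1924:Fri
Wednesday: 1792, 1804, 1832, 1860, 1888 → 5.

5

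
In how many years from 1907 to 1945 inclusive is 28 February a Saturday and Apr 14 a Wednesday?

Check each year's weekday for 28 February and Apr 14:
  1907: Thu/Sun  1908: Fri/Tue  1909: Sun/Wed  1910: Mon/Thu  1911: Tue/Fri  1912: Wed/Sun  1913: Fri/Mon  1914: Sat/Tue  1915: Sun/Wed  1916: Mon/Fri  1917: Wed/Sat  1918: Thu/Sun  1919: Fri/Mon  1920: Sat/Wed ✓  …(11 more)…  1932: Sun/Thu  1933: Tue/Fri  1934: Wed/Sat  1935: Thu/Sun  1936: Fri/Tue  1937: Sun/Wed  1938: Mon/Thu  1939: Tue/Fri  1940: Wed/Sun  1941: Fri/Mon  1942: Sat/Tue  1943: Sun/Wed  1944: Mon/Fri  1945: Wed/Sat
Both conditions hold in: 1920 — 1.

1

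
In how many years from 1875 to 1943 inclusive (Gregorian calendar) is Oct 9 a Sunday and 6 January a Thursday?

7

Check each year's weekday for Oct 9 and 6 January:
  1875: Sat/Wed  1876: Mon/Thu  1877: Tue/Sat  1878: Wed/Sun  1879: Thu/Mon  1880: Sat/Tue  1881: Sun/Thu ✓  1882: Mon/Fri  1883: Tue/Sat  1884: Thu/Sun  1885: Fri/Tue  1886: Sat/Wed  1887: Sun/Thu ✓  1888: Tue/Fri  …(41 more)…  1930: Thu/Mon  1931: Fri/Tue  1932: Sun/Wed  1933: Mon/Fri  1934: Tue/Sat  1935: Wed/Sun  1936: Fri/Mon  1937: Sat/Wed  1938: Sun/Thu ✓  1939: Mon/Fri  1940: Wed/Sat  1941: Thu/Mon  1942: Fri/Tue  1943: Sat/Wed
Both conditions hold in: 1881, 1887, 1898, 1910, 1921, 1927, 1938 — 7.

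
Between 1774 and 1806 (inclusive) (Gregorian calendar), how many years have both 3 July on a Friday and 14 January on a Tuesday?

Check each year's weekday for 3 July and 14 January:
  1774: Sun/Fri  1775: Mon/Sat  1776: Wed/Sun  1777: Thu/Tue  1778: Fri/Wed  1779: Sat/Thu  1780: Mon/Fri  1781: Tue/Sun  1782: Wed/Mon  1783: Thu/Tue  1784: Sat/Wed  1785: Sun/Fri  1786: Mon/Sat  1787: Tue/Sun  …(5 more)…  1793: Wed/Mon  1794: Thu/Tue  1795: Fri/Wed  1796: Sun/Thu  1797: Mon/Sat  1798: Tue/Sun  1799: Wed/Mon  1800: Thu/Tue  1801: Fri/Wed  1802: Sat/Thu  1803: Sun/Fri  1804: Tue/Sat  1805: Wed/Mon  1806: Thu/Tue
Both conditions hold in: no year — 0.

0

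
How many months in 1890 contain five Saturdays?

4

A month of length L has five Saturdays iff its first Saturday is on day ≤ L−28 (so day 1–3 in a 31-day month, 1–2 in a 30-day month, day 1 in a leap February).
Checking each month of 1890: Jan starts Wed (31d); Feb starts Sat (28d); Mar starts Sat (31d) ✓; Apr starts Tue (30d); May starts Thu (31d) ✓; Jun starts Sun (30d); Jul starts Tue (31d); Aug starts Fri (31d) ✓; Sep starts Mon (30d); Oct starts Wed (31d); Nov starts Sat (30d) ✓; Dec starts Mon (31d).
Five-Saturday months: March, May, August, November → 4.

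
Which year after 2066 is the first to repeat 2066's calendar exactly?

2077

Two years share a calendar iff Jan 1 falls on the same weekday and both are leap or both are common. 2066: Jan 1 is Friday, common year.
2067: Jan 1 Saturday, common
2068: Jan 1 Sunday, leap
2069: Jan 1 Tuesday, common
2070: Jan 1 Wednesday, common
2071: Jan 1 Thursday, common
2072: Jan 1 Friday, leap
2073: Jan 1 Sunday, common
2074: Jan 1 Monday, common
2075: Jan 1 Tuesday, common
2076: Jan 1 Wednesday, leap
2077: Jan 1 Friday, common
2077 matches on both conditions.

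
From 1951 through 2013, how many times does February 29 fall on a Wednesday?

Leap years in 1951–2013: 16 of them.
Feb 29 weekday advances by 5 (mod 7) from one leap year to the next four years later (or differs when a century non-leap intervenes).
Leap-day weekdays: 1952:Fri 1956:Wed✓ 1960:Mon 1964:Sat 1968:Thu 1972:Tue 1976:Sun 1980:Fri 1984:Wed✓ 1988:Mon 1992:Sat 1996:Thu 2000:Tue 2004:Sun 2008:Fri 2012:Wed✓
Wednesday: 1956, 1984, 2012 → 3.

3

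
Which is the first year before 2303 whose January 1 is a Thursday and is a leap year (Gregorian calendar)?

Jan 1 advances by 2 weekdays after a leap year and by 1 after a common year.
2303: Jan 1 is Thursday.
2302: Wednesday
2301: Tuesday
2300: Monday
2299: Sunday
2298: Saturday
2297: Friday
2296: Wednesday (leap)
2295: Tuesday
2294: Monday
2293: Sunday
2292: Friday (leap)
2291: Thursday
2290: Wednesday
2289: Tuesday
2288: Sunday (leap)
2287: Saturday
2286: Friday
2285: Thursday
2284: Tuesday (leap)
2283: Monday
2282: Sunday
2281: Saturday
2280: Thursday (leap)
2280 begins on a Thursday and is a leap year.

2280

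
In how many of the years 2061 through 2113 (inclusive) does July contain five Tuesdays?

22

July has 31 days; it has five Tuesdays when Tuesday falls among the first (month-length − 28) days — i.e. when July 1 is one of Tuesday/Monday/Sunday.
July 1 by year: 2061:Fri 2062:Sat 2063:Sun✓ 2064:Tue✓ 2065:Wed 2066:Thu 2067:Fri 2068:Sun✓ 2069:Mon✓ 2070:Tue✓ 2071:Wed 2072:Fri 2073:Sat 2074:Sun✓ 2075:Mon✓ …(23 more)… 2099:Wed 2100:Thu 2101:Fri 2102:Sat 2103:Sun✓ 2104:Tue✓ 2105:Wed 2106:Thu 2107:Fri 2108:Sun✓ 2109:Mon✓ 2110:Tue✓ 2111:Wed 2112:Fri 2113:Sat
Years with five Tuesdays: 2063, 2064, 2068, 2069, 2070, 2074, 2075, 2080, 2081, 2085, 2086, 2087, 2091, 2092, 2096, 2097, 2098, 2103, 2104, 2108, 2109, 2110 → 22.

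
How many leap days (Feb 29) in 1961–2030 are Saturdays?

3

Leap years in 1961–2030: 17 of them.
Feb 29 weekday advances by 5 (mod 7) from one leap year to the next four years later (or differs when a century non-leap intervenes).
Leap-day weekdays: 1964:Sat✓ 1968:Thu 1972:Tue 1976:Sun 1980:Fri 1984:Wed 1988:Mon 1992:Sat✓ 1996:Thu 2000:Tue 2004:Sun 2008:Fri 2012:Wed 2016:Mon 2020:Sat✓ 2024:Thu 2028:Tue
Saturday: 1964, 1992, 2020 → 3.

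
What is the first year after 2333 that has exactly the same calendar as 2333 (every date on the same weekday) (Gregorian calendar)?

Two years share a calendar iff Jan 1 falls on the same weekday and both are leap or both are common. 2333: Jan 1 is Sunday, common year.
2334: Jan 1 Monday, common
2335: Jan 1 Tuesday, common
2336: Jan 1 Wednesday, leap
2337: Jan 1 Friday, common
2338: Jan 1 Saturday, common
2339: Jan 1 Sunday, common
2339 matches on both conditions.

2339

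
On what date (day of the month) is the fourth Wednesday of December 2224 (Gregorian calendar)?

December 1, 2224 is a Wednesday, so the first Wednesday is the 1st.
The fourth Wednesday is 1 + 21 = 22.

22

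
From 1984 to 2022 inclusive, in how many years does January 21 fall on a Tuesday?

6

Track January 21's weekday year by year (advancing +1, or +2 across a Feb 29):
  1984: Sat  1985: Mon (+2)  1986: Tue (+1) ✓  1987: Wed (+1)  1988: Thu (+1)
  1989: Sat (+2)  1990: Sun (+1)  1991: Mon (+1)  1992: Tue (+1) ✓  1993: Thu (+2)
  1994: Fri (+1)  1995: Sat (+1)  1996: Sun (+1)  1997: Tue (+2) ✓  … (11 more years) …
  2009: Wed (+2)  2010: Thu (+1)  2011: Fri (+1)  2012: Sat (+1)  2013: Mon (+2)
  2014: Tue (+1) ✓  2015: Wed (+1)  2016: Thu (+1)  2017: Sat (+2)  2018: Sun (+1)
  2019: Mon (+1)  2020: Tue (+1) ✓  2021: Thu (+2)  2022: Fri (+1)
Tuesday years: 1986, 1992, 1997, 2003, 2014, 2020 — 6 in total.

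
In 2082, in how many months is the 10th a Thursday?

2

Check the 10th of each month of 2082: Jan 10: Sat, Feb 10: Tue, Mar 10: Tue, Apr 10: Fri, May 10: Sun, Jun 10: Wed, Jul 10: Fri, Aug 10: Mon, Sep 10: Thu, Oct 10: Sat, Nov 10: Tue, Dec 10: Thu.
Thursday occurs in September, December — 2 months.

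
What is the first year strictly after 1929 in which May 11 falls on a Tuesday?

1937

From one year to the next, a fixed date's weekday advances by 1, or by 2 when a Feb 29 lies between the two dates.
1929: May 11 is Saturday.
1930: Sunday (+1)
1931: Monday (+1)
1932: Wednesday (+2)
1933: Thursday (+1)
1934: Friday (+1)
1935: Saturday (+1)
1936: Monday (+2)
1937: Tuesday (+1)
May 11 falls on a Tuesday in 1937.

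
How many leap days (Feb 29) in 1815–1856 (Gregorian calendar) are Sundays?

Leap years in 1815–1856: 11 of them.
Feb 29 weekday advances by 5 (mod 7) from one leap year to the next four years later (or differs when a century non-leap intervenes).
Leap-day weekdays: 1816:Thu 1820:Tue 1824:Sun✓ 1828:Fri 1832:Wed 1836:Mon 1840:Sat 1844:Thu 1848:Tue 1852:Sun✓ 1856:Fri
Sunday: 1824, 1852 → 2.

2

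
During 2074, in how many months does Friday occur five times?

A month of length L has five Fridays iff its first Friday is on day ≤ L−28 (so day 1–3 in a 31-day month, 1–2 in a 30-day month, day 1 in a leap February).
Checking each month of 2074: Jan starts Mon (31d); Feb starts Thu (28d); Mar starts Thu (31d) ✓; Apr starts Sun (30d); May starts Tue (31d); Jun starts Fri (30d) ✓; Jul starts Sun (31d); Aug starts Wed (31d) ✓; Sep starts Sat (30d); Oct starts Mon (31d); Nov starts Thu (30d) ✓; Dec starts Sat (31d).
Five-Friday months: March, June, August, November → 4.

4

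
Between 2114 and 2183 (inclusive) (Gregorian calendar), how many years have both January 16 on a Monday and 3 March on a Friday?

7

Check each year's weekday for January 16 and 3 March:
  2114: Tue/Sat  2115: Wed/Sun  2116: Thu/Tue  2117: Sat/Wed  2118: Sun/Thu  2119: Mon/Fri ✓  2120: Tue/Sun  2121: Thu/Mon  2122: Fri/Tue  2123: Sat/Wed  2124: Sun/Fri  2125: Tue/Sat  2126: Wed/Sun  2127: Thu/Mon  …(42 more)…  2170: Tue/Sat  2171: Wed/Sun  2172: Thu/Tue  2173: Sat/Wed  2174: Sun/Thu  2175: Mon/Fri ✓  2176: Tue/Sun  2177: Thu/Mon  2178: Fri/Tue  2179: Sat/Wed  2180: Sun/Fri  2181: Tue/Sat  2182: Wed/Sun  2183: Thu/Mon
Both conditions hold in: 2119, 2130, 2141, 2147, 2158, 2169, 2175 — 7.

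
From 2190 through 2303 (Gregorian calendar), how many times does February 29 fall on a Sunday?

3

Leap years in 2190–2303: 26 of them.
Feb 29 weekday advances by 5 (mod 7) from one leap year to the next four years later (or differs when a century non-leap intervenes).
Leap-day weekdays: 2192:Wed 2196:Mon 2204:Wed 2208:Mon 2212:Sat 2216:Thu 2220:Tue 2224:Sun✓ 2228:Fri 2232:Wed 2236:Mon 2240:Sat 2244:Thu 2248:Tue 2252:Sun✓ 2256:Fri 2260:Wed 2264:Mon 2268:Sat 2272:Thu 2276:Tue 2280:Sun✓ 2284:Fri 2288:Wed 2292:Mon 2296:Sat
Sunday: 2224, 2252, 2280 → 3.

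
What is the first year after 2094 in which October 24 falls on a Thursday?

2097

From one year to the next, a fixed date's weekday advances by 1, or by 2 when a Feb 29 lies between the two dates.
2094: October 24 is Sunday.
2095: Monday (+1)
2096: Wednesday (+2)
2097: Thursday (+1)
October 24 falls on a Thursday in 2097.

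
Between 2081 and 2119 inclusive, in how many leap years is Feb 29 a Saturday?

1

Leap years in 2081–2119: 8 of them.
Feb 29 weekday advances by 5 (mod 7) from one leap year to the next four years later (or differs when a century non-leap intervenes).
Leap-day weekdays: 2084:Tue 2088:Sun 2092:Fri 2096:Wed 2104:Fri 2108:Wed 2112:Mon 2116:Sat✓
Saturday: 2116 → 1.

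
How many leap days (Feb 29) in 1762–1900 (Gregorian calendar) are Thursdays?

4

Leap years in 1762–1900: 33 of them.
Feb 29 weekday advances by 5 (mod 7) from one leap year to the next four years later (or differs when a century non-leap intervenes).
Leap-day weekdays: 1764:Wed 1768:Mon 1772:Sat 1776:Thu✓ 1780:Tue 1784:Sun 1788:Fri 1792:Wed 1796:Mon 1804:Wed 1808:Mon 1812:Sat 1816:Thu✓ …(7 more)… 1848:Tue 1852:Sun 1856:Fri 1860:Wed 1864:Mon 1868:Sat 1872:Thu✓ 1876:Tue 1880:Sun 1884:Fri 1888:Wed 1892:Mon 1896:Sat
Thursday: 1776, 1816, 1844, 1872 → 4.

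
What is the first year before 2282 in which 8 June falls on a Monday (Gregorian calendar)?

From one year to the next, a fixed date's weekday advances by 1, or by 2 when a Feb 29 lies between the two dates.
2282: June 8 is Thursday.
2281: Wednesday (−1)
2280: Tuesday (−1)
2279: Sunday (−2)
2278: Saturday (−1)
2277: Friday (−1)
2276: Thursday (−1)
2275: Tuesday (−2)
2274: Monday (−1)
8 June falls on a Monday in 2274.

2274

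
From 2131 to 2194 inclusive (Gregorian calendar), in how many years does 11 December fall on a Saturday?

Track 11 December's weekday year by year (advancing +1, or +2 across a Feb 29):
  2131: Tue  2132: Thu (+2)  2133: Fri (+1)  2134: Sat (+1) ✓  2135: Sun (+1)
  2136: Tue (+2)  2137: Wed (+1)  2138: Thu (+1)  2139: Fri (+1)  2140: Sun (+2)
  2141: Mon (+1)  2142: Tue (+1)  2143: Wed (+1)  2144: Fri (+2)  … (36 more years) …
  2181: Tue (+1)  2182: Wed (+1)  2183: Thu (+1)  2184: Sat (+2) ✓  2185: Sun (+1)
  2186: Mon (+1)  2187: Tue (+1)  2188: Thu (+2)  2189: Fri (+1)  2190: Sat (+1) ✓
  2191: Sun (+1)  2192: Tue (+2)  2193: Wed (+1)  2194: Thu (+1)
Saturday years: 2134, 2145, 2151, 2156, 2162, 2173, 2179, 2184, 2190 — 9 in total.

9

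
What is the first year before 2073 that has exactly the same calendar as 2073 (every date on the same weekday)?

Two years share a calendar iff Jan 1 falls on the same weekday and both are leap or both are common. 2073: Jan 1 is Sunday, common year.
2072: Jan 1 Friday, leap
2071: Jan 1 Thursday, common
2070: Jan 1 Wednesday, common
2069: Jan 1 Tuesday, common
2068: Jan 1 Sunday, leap
2067: Jan 1 Saturday, common
2066: Jan 1 Friday, common
2065: Jan 1 Thursday, common
2064: Jan 1 Tuesday, leap
2063: Jan 1 Monday, common
2062: Jan 1 Sunday, common
2062 matches on both conditions.

2062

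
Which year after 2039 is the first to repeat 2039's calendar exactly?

2050

Two years share a calendar iff Jan 1 falls on the same weekday and both are leap or both are common. 2039: Jan 1 is Saturday, common year.
2040: Jan 1 Sunday, leap
2041: Jan 1 Tuesday, common
2042: Jan 1 Wednesday, common
2043: Jan 1 Thursday, common
2044: Jan 1 Friday, leap
2045: Jan 1 Sunday, common
2046: Jan 1 Monday, common
2047: Jan 1 Tuesday, common
2048: Jan 1 Wednesday, leap
2049: Jan 1 Friday, common
2050: Jan 1 Saturday, common
2050 matches on both conditions.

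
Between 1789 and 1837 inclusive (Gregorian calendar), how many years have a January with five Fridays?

23

January has 31 days; it has five Fridays when Friday falls among the first (month-length − 28) days — i.e. when January 1 is one of Friday/Thursday/Wednesday.
January 1 by year: 1789:Thu✓ 1790:Fri✓ 1791:Sat 1792:Sun 1793:Tue 1794:Wed✓ 1795:Thu✓ 1796:Fri✓ 1797:Sun 1798:Mon 1799:Tue 1800:Wed✓ 1801:Thu✓ 1802:Fri✓ 1803:Sat …(19 more)… 1823:Wed✓ 1824:Thu✓ 1825:Sat 1826:Sun 1827:Mon 1828:Tue 1829:Thu✓ 1830:Fri✓ 1831:Sat 1832:Sun 1833:Tue 1834:Wed✓ 1835:Thu✓ 1836:Fri✓ 1837:Sun
Years with five Fridays: 1789, 1790, 1794, 1795, 1796, 1800, 1801, 1802, 1806, 1807, 1808, 1812, 1813, 1817, 1818, 1819, 1823, 1824, 1829, 1830, 1834, 1835, 1836 → 23.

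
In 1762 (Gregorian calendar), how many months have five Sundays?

A month of length L has five Sundays iff its first Sunday is on day ≤ L−28 (so day 1–3 in a 31-day month, 1–2 in a 30-day month, day 1 in a leap February).
Checking each month of 1762: Jan starts Fri (31d) ✓; Feb starts Mon (28d); Mar starts Mon (31d); Apr starts Thu (30d); May starts Sat (31d) ✓; Jun starts Tue (30d); Jul starts Thu (31d); Aug starts Sun (31d) ✓; Sep starts Wed (30d); Oct starts Fri (31d) ✓; Nov starts Mon (30d); Dec starts Wed (31d).
Five-Sunday months: January, May, August, October → 4.

4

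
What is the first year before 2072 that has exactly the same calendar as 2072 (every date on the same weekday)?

2044

Two years share a calendar iff Jan 1 falls on the same weekday and both are leap or both are common. 2072: Jan 1 is Friday, leap year.
2071: Jan 1 Thursday, common
2070: Jan 1 Wednesday, common
2069: Jan 1 Tuesday, common
2068: Jan 1 Sunday, leap
2067: Jan 1 Saturday, common
2066: Jan 1 Friday, common
2065: Jan 1 Thursday, common
2064: Jan 1 Tuesday, leap
2063: Jan 1 Monday, common
2062: Jan 1 Sunday, common
2061: Jan 1 Saturday, common
2060: Jan 1 Thursday, leap
2059: Jan 1 Wednesday, common
2058: Jan 1 Tuesday, common
2057: Jan 1 Monday, common
2056: Jan 1 Saturday, leap
2055: Jan 1 Friday, common
2054: Jan 1 Thursday, common
2053: Jan 1 Wednesday, common
2052: Jan 1 Monday, leap
2051: Jan 1 Sunday, common
2050: Jan 1 Saturday, common
2049: Jan 1 Friday, common
2048: Jan 1 Wednesday, leap
2047: Jan 1 Tuesday, common
2046: Jan 1 Monday, common
2045: Jan 1 Sunday, common
2044: Jan 1 Friday, leap
2044 matches on both conditions.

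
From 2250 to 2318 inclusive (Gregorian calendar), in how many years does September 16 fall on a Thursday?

Track September 16's weekday year by year (advancing +1, or +2 across a Feb 29):
  2250: Mon  2251: Tue (+1)  2252: Thu (+2) ✓  2253: Fri (+1)  2254: Sat (+1)
  2255: Sun (+1)  2256: Tue (+2)  2257: Wed (+1)  2258: Thu (+1) ✓  2259: Fri (+1)
  2260: Sun (+2)  2261: Mon (+1)  2262: Tue (+1)  2263: Wed (+1)  … (41 more years) …
  2305: Sat (+1)  2306: Sun (+1)  2307: Mon (+1)  2308: Wed (+2)  2309: Thu (+1) ✓
  2310: Fri (+1)  2311: Sat (+1)  2312: Mon (+2)  2313: Tue (+1)  2314: Wed (+1)
  2315: Thu (+1) ✓  2316: Sat (+2)  2317: Sun (+1)  2318: Mon (+1)
Thursday years: 2252, 2258, 2269, 2275, 2280, 2286, 2297, 2309, 2315 — 9 in total.

9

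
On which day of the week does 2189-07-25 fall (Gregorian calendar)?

January 1, 2189 is a Thursday.
July 25 is day 206 of the year, i.e. 205 days after Jan 1.
205 mod 7 = 2, so advance 2 weekdays from Thursday: Saturday.

Saturday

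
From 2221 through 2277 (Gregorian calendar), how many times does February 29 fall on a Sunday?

2

Leap years in 2221–2277: 14 of them.
Feb 29 weekday advances by 5 (mod 7) from one leap year to the next four years later (or differs when a century non-leap intervenes).
Leap-day weekdays: 2224:Sun✓ 2228:Fri 2232:Wed 2236:Mon 2240:Sat 2244:Thu 2248:Tue 2252:Sun✓ 2256:Fri 2260:Wed 2264:Mon 2268:Sat 2272:Thu 2276:Tue
Sunday: 2224, 2252 → 2.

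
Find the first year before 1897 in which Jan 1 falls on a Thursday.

Jan 1 advances by 2 weekdays after a leap year and by 1 after a common year.
1897: Jan 1 is Friday.
1896: Wednesday (leap)
1895: Tuesday
1894: Monday
1893: Sunday
1892: Friday (leap)
1891: Thursday
1891 begins on a Thursday

1891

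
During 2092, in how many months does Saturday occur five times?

A month of length L has five Saturdays iff its first Saturday is on day ≤ L−28 (so day 1–3 in a 31-day month, 1–2 in a 30-day month, day 1 in a leap February).
Checking each month of 2092: Jan starts Tue (31d); Feb starts Fri (29d); Mar starts Sat (31d) ✓; Apr starts Tue (30d); May starts Thu (31d) ✓; Jun starts Sun (30d); Jul starts Tue (31d); Aug starts Fri (31d) ✓; Sep starts Mon (30d); Oct starts Wed (31d); Nov starts Sat (30d) ✓; Dec starts Mon (31d).
Five-Saturday months: March, May, August, November → 4.

4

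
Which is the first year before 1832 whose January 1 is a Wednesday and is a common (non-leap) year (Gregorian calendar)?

1823

Jan 1 advances by 2 weekdays after a leap year and by 1 after a common year.
1832: Jan 1 is Sunday (leap).
1831: Saturday
1830: Friday
1829: Thursday
1828: Tuesday (leap)
1827: Monday
1826: Sunday
1825: Saturday
1824: Thursday (leap)
1823: Wednesday
1823 begins on a Wednesday and is a common year.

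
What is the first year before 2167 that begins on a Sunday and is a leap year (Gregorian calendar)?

2164

Jan 1 advances by 2 weekdays after a leap year and by 1 after a common year.
2167: Jan 1 is Thursday.
2166: Wednesday
2165: Tuesday
2164: Sunday (leap)
2164 begins on a Sunday and is a leap year.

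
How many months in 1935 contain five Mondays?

A month of length L has five Mondays iff its first Monday is on day ≤ L−28 (so day 1–3 in a 31-day month, 1–2 in a 30-day month, day 1 in a leap February).
Checking each month of 1935: Jan starts Tue (31d); Feb starts Fri (28d); Mar starts Fri (31d); Apr starts Mon (30d) ✓; May starts Wed (31d); Jun starts Sat (30d); Jul starts Mon (31d) ✓; Aug starts Thu (31d); Sep starts Sun (30d) ✓; Oct starts Tue (31d); Nov starts Fri (30d); Dec starts Sun (31d) ✓.
Five-Monday months: April, July, September, December → 4.

4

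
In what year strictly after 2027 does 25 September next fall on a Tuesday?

2029

From one year to the next, a fixed date's weekday advances by 1, or by 2 when a Feb 29 lies between the two dates.
2027: September 25 is Saturday.
2028: Monday (+2)
2029: Tuesday (+1)
25 September falls on a Tuesday in 2029.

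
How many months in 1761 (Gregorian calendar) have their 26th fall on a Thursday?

Check the 26th of each month of 1761: Jan 26: Mon, Feb 26: Thu, Mar 26: Thu, Apr 26: Sun, May 26: Tue, Jun 26: Fri, Jul 26: Sun, Aug 26: Wed, Sep 26: Sat, Oct 26: Mon, Nov 26: Thu, Dec 26: Sat.
Thursday occurs in February, March, November — 3 months.

3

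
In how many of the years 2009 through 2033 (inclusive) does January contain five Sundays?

January has 31 days; it has five Sundays when Sunday falls among the first (month-length − 28) days — i.e. when January 1 is one of Sunday/Saturday/Friday.
January 1 by year: 2009:Thu 2010:Fri✓ 2011:Sat✓ 2012:Sun✓ 2013:Tue 2014:Wed 2015:Thu 2016:Fri✓ 2017:Sun✓ 2018:Mon 2019:Tue 2020:Wed 2021:Fri✓ 2022:Sat✓ 2023:Sun✓ 2024:Mon 2025:Wed 2026:Thu 2027:Fri✓ 2028:Sat✓ 2029:Mon 2030:Tue 2031:Wed 2032:Thu 2033:Sat✓
Years with five Sundays: 2010, 2011, 2012, 2016, 2017, 2021, 2022, 2023, 2027, 2028, 2033 → 11.

11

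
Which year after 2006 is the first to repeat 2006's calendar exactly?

2017

Two years share a calendar iff Jan 1 falls on the same weekday and both are leap or both are common. 2006: Jan 1 is Sunday, common year.
2007: Jan 1 Monday, common
2008: Jan 1 Tuesday, leap
2009: Jan 1 Thursday, common
2010: Jan 1 Friday, common
2011: Jan 1 Saturday, common
2012: Jan 1 Sunday, leap
2013: Jan 1 Tuesday, common
2014: Jan 1 Wednesday, common
2015: Jan 1 Thursday, common
2016: Jan 1 Friday, leap
2017: Jan 1 Sunday, common
2017 matches on both conditions.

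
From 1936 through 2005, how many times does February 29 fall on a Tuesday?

Leap years in 1936–2005: 18 of them.
Feb 29 weekday advances by 5 (mod 7) from one leap year to the next four years later (or differs when a century non-leap intervenes).
Leap-day weekdays: 1936:Sat 1940:Thu 1944:Tue✓ 1948:Sun 1952:Fri 1956:Wed 1960:Mon 1964:Sat 1968:Thu 1972:Tue✓ 1976:Sun 1980:Fri 1984:Wed 1988:Mon 1992:Sat 1996:Thu 2000:Tue✓ 2004:Sun
Tuesday: 1944, 1972, 2000 → 3.

3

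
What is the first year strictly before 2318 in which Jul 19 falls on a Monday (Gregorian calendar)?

2315

From one year to the next, a fixed date's weekday advances by 1, or by 2 when a Feb 29 lies between the two dates.
2318: July 19 is Friday.
2317: Thursday (−1)
2316: Wednesday (−1)
2315: Monday (−2)
Jul 19 falls on a Monday in 2315.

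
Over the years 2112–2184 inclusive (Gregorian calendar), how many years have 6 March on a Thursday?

Track 6 March's weekday year by year (advancing +1, or +2 across a Feb 29):
  2112: Sun  2113: Mon (+1)  2114: Tue (+1)  2115: Wed (+1)  2116: Fri (+2)
  2117: Sat (+1)  2118: Sun (+1)  2119: Mon (+1)  2120: Wed (+2)  2121: Thu (+1) ✓
  2122: Fri (+1)  2123: Sat (+1)  2124: Mon (+2)  2125: Tue (+1)  … (45 more years) …
  2171: Wed (+1)  2172: Fri (+2)  2173: Sat (+1)  2174: Sun (+1)  2175: Mon (+1)
  2176: Wed (+2)  2177: Thu (+1) ✓  2178: Fri (+1)  2179: Sat (+1)  2180: Mon (+2)
  2181: Tue (+1)  2182: Wed (+1)  2183: Thu (+1) ✓  2184: Sat (+2)
Thursday years: 2121, 2127, 2132, 2138, 2149, 2155, 2160, 2166, 2177, 2183 — 10 in total.

10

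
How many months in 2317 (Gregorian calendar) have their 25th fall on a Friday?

1

Check the 25th of each month of 2317: Jan 25: Thu, Feb 25: Sun, Mar 25: Sun, Apr 25: Wed, May 25: Fri, Jun 25: Mon, Jul 25: Wed, Aug 25: Sat, Sep 25: Tue, Oct 25: Thu, Nov 25: Sun, Dec 25: Tue.
Friday occurs in May — 1 month.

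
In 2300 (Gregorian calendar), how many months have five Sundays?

A month of length L has five Sundays iff its first Sunday is on day ≤ L−28 (so day 1–3 in a 31-day month, 1–2 in a 30-day month, day 1 in a leap February).
Checking each month of 2300: Jan starts Mon (31d); Feb starts Thu (28d); Mar starts Thu (31d); Apr starts Sun (30d) ✓; May starts Tue (31d); Jun starts Fri (30d); Jul starts Sun (31d) ✓; Aug starts Wed (31d); Sep starts Sat (30d) ✓; Oct starts Mon (31d); Nov starts Thu (30d); Dec starts Sat (31d) ✓.
Five-Sunday months: April, July, September, December → 4.

4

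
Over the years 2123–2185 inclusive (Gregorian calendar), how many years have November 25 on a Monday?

9

Track November 25's weekday year by year (advancing +1, or +2 across a Feb 29):
  2123: Thu  2124: Sat (+2)  2125: Sun (+1)  2126: Mon (+1) ✓  2127: Tue (+1)
  2128: Thu (+2)  2129: Fri (+1)  2130: Sat (+1)  2131: Sun (+1)  2132: Tue (+2)
  2133: Wed (+1)  2134: Thu (+1)  2135: Fri (+1)  2136: Sun (+2)  … (35 more years) …
  2172: Wed (+2)  2173: Thu (+1)  2174: Fri (+1)  2175: Sat (+1)  2176: Mon (+2) ✓
  2177: Tue (+1)  2178: Wed (+1)  2179: Thu (+1)  2180: Sat (+2)  2181: Sun (+1)
  2182: Mon (+1) ✓  2183: Tue (+1)  2184: Thu (+2)  2185: Fri (+1)
Monday years: 2126, 2137, 2143, 2148, 2154, 2165, 2171, 2176, 2182 — 9 in total.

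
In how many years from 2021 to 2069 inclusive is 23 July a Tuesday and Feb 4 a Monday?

5

Check each year's weekday for 23 July and Feb 4:
  2021: Fri/Thu  2022: Sat/Fri  2023: Sun/Sat  2024: Tue/Sun  2025: Wed/Tue  2026: Thu/Wed  2027: Fri/Thu  2028: Sun/Fri  2029: Mon/Sun  2030: Tue/Mon ✓  2031: Wed/Tue  2032: Fri/Wed  2033: Sat/Fri  2034: Sun/Sat  …(21 more)…  2056: Sun/Fri  2057: Mon/Sun  2058: Tue/Mon ✓  2059: Wed/Tue  2060: Fri/Wed  2061: Sat/Fri  2062: Sun/Sat  2063: Mon/Sun  2064: Wed/Mon  2065: Thu/Wed  2066: Fri/Thu  2067: Sat/Fri  2068: Mon/Sat  2069: Tue/Mon ✓
Both conditions hold in: 2030, 2041, 2047, 2058, 2069 — 5.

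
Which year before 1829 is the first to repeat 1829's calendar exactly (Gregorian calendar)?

Two years share a calendar iff Jan 1 falls on the same weekday and both are leap or both are common. 1829: Jan 1 is Thursday, common year.
1828: Jan 1 Tuesday, leap
1827: Jan 1 Monday, common
1826: Jan 1 Sunday, common
1825: Jan 1 Saturday, common
1824: Jan 1 Thursday, leap
1823: Jan 1 Wednesday, common
1822: Jan 1 Tuesday, common
1821: Jan 1 Monday, common
1820: Jan 1 Saturday, leap
1819: Jan 1 Friday, common
1818: Jan 1 Thursday, common
1818 matches on both conditions.

1818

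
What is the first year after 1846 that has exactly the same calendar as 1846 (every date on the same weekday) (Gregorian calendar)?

Two years share a calendar iff Jan 1 falls on the same weekday and both are leap or both are common. 1846: Jan 1 is Thursday, common year.
1847: Jan 1 Friday, common
1848: Jan 1 Saturday, leap
1849: Jan 1 Monday, common
1850: Jan 1 Tuesday, common
1851: Jan 1 Wednesday, common
1852: Jan 1 Thursday, leap
1853: Jan 1 Saturday, common
1854: Jan 1 Sunday, common
1855: Jan 1 Monday, common
1856: Jan 1 Tuesday, leap
1857: Jan 1 Thursday, common
1857 matches on both conditions.

1857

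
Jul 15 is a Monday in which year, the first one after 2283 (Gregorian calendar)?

2289

From one year to the next, a fixed date's weekday advances by 1, or by 2 when a Feb 29 lies between the two dates.
2283: July 15 is Sunday.
2284: Tuesday (+2)
2285: Wednesday (+1)
2286: Thursday (+1)
2287: Friday (+1)
2288: Sunday (+2)
2289: Monday (+1)
Jul 15 falls on a Monday in 2289.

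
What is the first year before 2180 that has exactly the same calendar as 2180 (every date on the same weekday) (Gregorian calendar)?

Two years share a calendar iff Jan 1 falls on the same weekday and both are leap or both are common. 2180: Jan 1 is Saturday, leap year.
2179: Jan 1 Friday, common
2178: Jan 1 Thursday, common
2177: Jan 1 Wednesday, common
2176: Jan 1 Monday, leap
2175: Jan 1 Sunday, common
2174: Jan 1 Saturday, common
2173: Jan 1 Friday, common
2172: Jan 1 Wednesday, leap
2171: Jan 1 Tuesday, common
2170: Jan 1 Monday, common
2169: Jan 1 Sunday, common
2168: Jan 1 Friday, leap
2167: Jan 1 Thursday, common
2166: Jan 1 Wednesday, common
2165: Jan 1 Tuesday, common
2164: Jan 1 Sunday, leap
2163: Jan 1 Saturday, common
2162: Jan 1 Friday, common
2161: Jan 1 Thursday, common
2160: Jan 1 Tuesday, leap
2159: Jan 1 Monday, common
2158: Jan 1 Sunday, common
2157: Jan 1 Saturday, common
2156: Jan 1 Thursday, leap
2155: Jan 1 Wednesday, common
2154: Jan 1 Tuesday, common
2153: Jan 1 Monday, common
2152: Jan 1 Saturday, leap
2152 matches on both conditions.

2152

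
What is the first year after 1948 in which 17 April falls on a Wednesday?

1957

From one year to the next, a fixed date's weekday advances by 1, or by 2 when a Feb 29 lies between the two dates.
1948: April 17 is Saturday.
1949: Sunday (+1)
1950: Monday (+1)
1951: Tuesday (+1)
1952: Thursday (+2)
1953: Friday (+1)
1954: Saturday (+1)
1955: Sunday (+1)
1956: Tuesday (+2)
1957: Wednesday (+1)
17 April falls on a Wednesday in 1957.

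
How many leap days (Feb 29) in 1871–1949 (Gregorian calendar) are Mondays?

3

Leap years in 1871–1949: 19 of them.
Feb 29 weekday advances by 5 (mod 7) from one leap year to the next four years later (or differs when a century non-leap intervenes).
Leap-day weekdays: 1872:Thu 1876:Tue 1880:Sun 1884:Fri 1888:Wed 1892:Mon✓ 1896:Sat 1904:Mon✓ 1908:Sat 1912:Thu 1916:Tue 1920:Sun 1924:Fri 1928:Wed 1932:Mon✓ 1936:Sat 1940:Thu 1944:Tue 1948:Sun
Monday: 1892, 1904, 1932 → 3.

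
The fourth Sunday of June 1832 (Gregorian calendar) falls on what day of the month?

June 1, 1832 is a Friday, so the first Sunday is the 3rd.
The fourth Sunday is 3 + 21 = 24.

24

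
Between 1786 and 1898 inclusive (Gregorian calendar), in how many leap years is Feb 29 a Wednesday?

Leap years in 1786–1898: 27 of them.
Feb 29 weekday advances by 5 (mod 7) from one leap year to the next four years later (or differs when a century non-leap intervenes).
Leap-day weekdays: 1788:Fri 1792:Wed✓ 1796:Mon 1804:Wed✓ 1808:Mon 1812:Sat 1816:Thu 1820:Tue 1824:Sun 1828:Fri 1832:Wed✓ 1836:Mon 1840:Sat 1844:Thu 1848:Tue 1852:Sun 1856:Fri 1860:Wed✓ 1864:Mon 1868:Sat 1872:Thu 1876:Tue 1880:Sun 1884:Fri 1888:Wed✓ 1892:Mon 1896:Sat
Wednesday: 1792, 1804, 1832, 1860, 1888 → 5.

5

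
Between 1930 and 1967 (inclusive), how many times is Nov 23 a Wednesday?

6

Track Nov 23's weekday year by year (advancing +1, or +2 across a Feb 29):
  1930: Sun  1931: Mon (+1)  1932: Wed (+2) ✓  1933: Thu (+1)  1934: Fri (+1)
  1935: Sat (+1)  1936: Mon (+2)  1937: Tue (+1)  1938: Wed (+1) ✓  1939: Thu (+1)
  1940: Sat (+2)  1941: Sun (+1)  1942: Mon (+1)  1943: Tue (+1)  … (10 more years) …
  1954: Tue (+1)  1955: Wed (+1) ✓  1956: Fri (+2)  1957: Sat (+1)  1958: Sun (+1)
  1959: Mon (+1)  1960: Wed (+2) ✓  1961: Thu (+1)  1962: Fri (+1)  1963: Sat (+1)
  1964: Mon (+2)  1965: Tue (+1)  1966: Wed (+1) ✓  1967: Thu (+1)
Wednesday years: 1932, 1938, 1949, 1955, 1960, 1966 — 6 in total.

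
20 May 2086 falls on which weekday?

Monday

January 1, 2086 is a Tuesday.
May 20 is day 140 of the year, i.e. 139 days after Jan 1.
139 mod 7 = 6, so advance 6 weekdays from Tuesday: Monday.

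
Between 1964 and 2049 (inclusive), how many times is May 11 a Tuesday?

13

Track May 11's weekday year by year (advancing +1, or +2 across a Feb 29):
  1964: Mon  1965: Tue (+1) ✓  1966: Wed (+1)  1967: Thu (+1)  1968: Sat (+2)
  1969: Sun (+1)  1970: Mon (+1)  1971: Tue (+1) ✓  1972: Thu (+2)  1973: Fri (+1)
  1974: Sat (+1)  1975: Sun (+1)  1976: Tue (+2) ✓  1977: Wed (+1)  … (58 more years) …
  2036: Sun (+2)  2037: Mon (+1)  2038: Tue (+1) ✓  2039: Wed (+1)  2040: Fri (+2)
  2041: Sat (+1)  2042: Sun (+1)  2043: Mon (+1)  2044: Wed (+2)  2045: Thu (+1)
  2046: Fri (+1)  2047: Sat (+1)  2048: Mon (+2)  2049: Tue (+1) ✓
Tuesday years: 1965, 1971, 1976, 1982, 1993, 1999, 2004, 2010, 2021, 2027, 2032, 2038, 2049 — 13 in total.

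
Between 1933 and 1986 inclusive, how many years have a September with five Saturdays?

September has 30 days; it has five Saturdays when Saturday falls among the first (month-length − 28) days — i.e. when September 1 is one of Saturday/Friday.
September 1 by year: 1933:Fri✓ 1934:Sat✓ 1935:Sun 1936:Tue 1937:Wed 1938:Thu 1939:Fri✓ 1940:Sun 1941:Mon 1942:Tue 1943:Wed 1944:Fri✓ 1945:Sat✓ 1946:Sun 1947:Mon …(24 more)… 1972:Fri✓ 1973:Sat✓ 1974:Sun 1975:Mon 1976:Wed 1977:Thu 1978:Fri✓ 1979:Sat✓ 1980:Mon 1981:Tue 1982:Wed 1983:Thu 1984:Sat✓ 1985:Sun 1986:Mon
Years with five Saturdays: 1933, 1934, 1939, 1944, 1945, 1950, 1951, 1956, 1961, 1962, 1967, 1972, 1973, 1978, 1979, 1984 → 16.

16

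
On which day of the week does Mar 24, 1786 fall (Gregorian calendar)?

Friday

January 1, 1786 is a Sunday.
March 24 is day 83 of the year, i.e. 82 days after Jan 1.
82 mod 7 = 5, so advance 5 weekdays from Sunday: Friday.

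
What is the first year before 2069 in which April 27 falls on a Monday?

From one year to the next, a fixed date's weekday advances by 1, or by 2 when a Feb 29 lies between the two dates.
2069: April 27 is Saturday.
2068: Friday (−1)
2067: Wednesday (−2)
2066: Tuesday (−1)
2065: Monday (−1)
April 27 falls on a Monday in 2065.

2065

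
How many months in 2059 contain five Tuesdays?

4

A month of length L has five Tuesdays iff its first Tuesday is on day ≤ L−28 (so day 1–3 in a 31-day month, 1–2 in a 30-day month, day 1 in a leap February).
Checking each month of 2059: Jan starts Wed (31d); Feb starts Sat (28d); Mar starts Sat (31d); Apr starts Tue (30d) ✓; May starts Thu (31d); Jun starts Sun (30d); Jul starts Tue (31d) ✓; Aug starts Fri (31d); Sep starts Mon (30d) ✓; Oct starts Wed (31d); Nov starts Sat (30d); Dec starts Mon (31d) ✓.
Five-Tuesday months: April, July, September, December → 4.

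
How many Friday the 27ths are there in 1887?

Check the 27th of each month of 1887: Jan 27: Thu, Feb 27: Sun, Mar 27: Sun, Apr 27: Wed, May 27: Fri, Jun 27: Mon, Jul 27: Wed, Aug 27: Sat, Sep 27: Tue, Oct 27: Thu, Nov 27: Sun, Dec 27: Tue.
Friday occurs in May — 1 month.

1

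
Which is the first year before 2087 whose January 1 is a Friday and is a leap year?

2072

Jan 1 advances by 2 weekdays after a leap year and by 1 after a common year.
2087: Jan 1 is Wednesday.
2086: Tuesday
2085: Monday
2084: Saturday (leap)
2083: Friday
2082: Thursday
2081: Wednesday
2080: Monday (leap)
2079: Sunday
2078: Saturday
2077: Friday
2076: Wednesday (leap)
2075: Tuesday
2074: Monday
2073: Sunday
2072: Friday (leap)
2072 begins on a Friday and is a leap year.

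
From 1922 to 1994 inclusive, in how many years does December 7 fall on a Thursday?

Track December 7's weekday year by year (advancing +1, or +2 across a Feb 29):
  1922: Thu ✓  1923: Fri (+1)  1924: Sun (+2)  1925: Mon (+1)  1926: Tue (+1)
  1927: Wed (+1)  1928: Fri (+2)  1929: Sat (+1)  1930: Sun (+1)  1931: Mon (+1)
  1932: Wed (+2)  1933: Thu (+1) ✓  1934: Fri (+1)  1935: Sat (+1)  … (45 more years) …
  1981: Mon (+1)  1982: Tue (+1)  1983: Wed (+1)  1984: Fri (+2)  1985: Sat (+1)
  1986: Sun (+1)  1987: Mon (+1)  1988: Wed (+2)  1989: Thu (+1) ✓  1990: Fri (+1)
  1991: Sat (+1)  1992: Mon (+2)  1993: Tue (+1)  1994: Wed (+1)
Thursday years: 1922, 1933, 1939, 1944, 1950, 1961, 1967, 1972, 1978, 1989 — 10 in total.

10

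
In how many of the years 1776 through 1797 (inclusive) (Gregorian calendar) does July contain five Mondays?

July has 31 days; it has five Mondays when Monday falls among the first (month-length − 28) days — i.e. when July 1 is one of Monday/Sunday/Saturday.
July 1 by year: 1776:Mon✓ 1777:Tue 1778:Wed 1779:Thu 1780:Sat✓ 1781:Sun✓ 1782:Mon✓ 1783:Tue 1784:Thu 1785:Fri 1786:Sat✓ 1787:Sun✓ 1788:Tue 1789:Wed 1790:Thu 1791:Fri 1792:Sun✓ 1793:Mon✓ 1794:Tue 1795:Wed 1796:Fri 1797:Sat✓
Years with five Mondays: 1776, 1780, 1781, 1782, 1786, 1787, 1792, 1793, 1797 → 9.

9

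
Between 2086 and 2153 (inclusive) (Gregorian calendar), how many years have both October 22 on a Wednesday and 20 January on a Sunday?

3

Check each year's weekday for October 22 and 20 January:
  2086: Tue/Sun  2087: Wed/Mon  2088: Fri/Tue  2089: Sat/Thu  2090: Sun/Fri  2091: Mon/Sat  2092: Wed/Sun ✓  2093: Thu/Tue  2094: Fri/Wed  2095: Sat/Thu  2096: Mon/Fri  2097: Tue/Sun  2098: Wed/Mon  2099: Thu/Tue  …(40 more)…  2140: Sat/Wed  2141: Sun/Fri  2142: Mon/Sat  2143: Tue/Sun  2144: Thu/Mon  2145: Fri/Wed  2146: Sat/Thu  2147: Sun/Fri  2148: Tue/Sat  2149: Wed/Mon  2150: Thu/Tue  2151: Fri/Wed  2152: Sun/Thu  2153: Mon/Sat
Both conditions hold in: 2092, 2104, 2132 — 3.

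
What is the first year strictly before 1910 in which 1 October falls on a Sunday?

From one year to the next, a fixed date's weekday advances by 1, or by 2 when a Feb 29 lies between the two dates.
1910: October 1 is Saturday.
1909: Friday (−1)
1908: Thursday (−1)
1907: Tuesday (−2)
1906: Monday (−1)
1905: Sunday (−1)
1 October falls on a Sunday in 1905.

1905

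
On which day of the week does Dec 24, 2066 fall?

Friday

January 1, 2066 is a Friday.
December 24 is day 358 of the year, i.e. 357 days after Jan 1.
357 mod 7 = 0, so advance 0 weekdays from Friday: Friday.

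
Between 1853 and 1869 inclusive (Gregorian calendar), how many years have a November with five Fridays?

5

November has 30 days; it has five Fridays when Friday falls among the first (month-length − 28) days — i.e. when November 1 is one of Friday/Thursday.
November 1 by year: 1853:Tue 1854:Wed 1855:Thu✓ 1856:Sat 1857:Sun 1858:Mon 1859:Tue 1860:Thu✓ 1861:Fri✓ 1862:Sat 1863:Sun 1864:Tue 1865:Wed 1866:Thu✓ 1867:Fri✓ 1868:Sun 1869:Mon
Years with five Fridays: 1855, 1860, 1861, 1866, 1867 → 5.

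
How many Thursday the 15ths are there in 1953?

2

Check the 15th of each month of 1953: Jan 15: Thu, Feb 15: Sun, Mar 15: Sun, Apr 15: Wed, May 15: Fri, Jun 15: Mon, Jul 15: Wed, Aug 15: Sat, Sep 15: Tue, Oct 15: Thu, Nov 15: Sun, Dec 15: Tue.
Thursday occurs in January, October — 2 months.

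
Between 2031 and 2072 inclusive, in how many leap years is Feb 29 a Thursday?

Leap years in 2031–2072: 11 of them.
Feb 29 weekday advances by 5 (mod 7) from one leap year to the next four years later (or differs when a century non-leap intervenes).
Leap-day weekdays: 2032:Sun 2036:Fri 2040:Wed 2044:Mon 2048:Sat 2052:Thu✓ 2056:Tue 2060:Sun 2064:Fri 2068:Wed 2072:Mon
Thursday: 2052 → 1.

1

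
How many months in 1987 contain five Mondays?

A month of length L has five Mondays iff its first Monday is on day ≤ L−28 (so day 1–3 in a 31-day month, 1–2 in a 30-day month, day 1 in a leap February).
Checking each month of 1987: Jan starts Thu (31d); Feb starts Sun (28d); Mar starts Sun (31d) ✓; Apr starts Wed (30d); May starts Fri (31d); Jun starts Mon (30d) ✓; Jul starts Wed (31d); Aug starts Sat (31d) ✓; Sep starts Tue (30d); Oct starts Thu (31d); Nov starts Sun (30d) ✓; Dec starts Tue (31d).
Five-Monday months: March, June, August, November → 4.

4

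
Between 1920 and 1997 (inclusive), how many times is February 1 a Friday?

Track February 1's weekday year by year (advancing +1, or +2 across a Feb 29):
  1920: Sun  1921: Tue (+2)  1922: Wed (+1)  1923: Thu (+1)  1924: Fri (+1) ✓
  1925: Sun (+2)  1926: Mon (+1)  1927: Tue (+1)  1928: Wed (+1)  1929: Fri (+2) ✓
  1930: Sat (+1)  1931: Sun (+1)  1932: Mon (+1)  1933: Wed (+2)  … (50 more years) …
  1984: Wed (+1)  1985: Fri (+2) ✓  1986: Sat (+1)  1987: Sun (+1)  1988: Mon (+1)
  1989: Wed (+2)  1990: Thu (+1)  1991: Fri (+1) ✓  1992: Sat (+1)  1993: Mon (+2)
  1994: Tue (+1)  1995: Wed (+1)  1996: Thu (+1)  1997: Sat (+2)
Friday years: 1924, 1929, 1935, 1946, 1952, 1957, 1963, 1974, 1980, 1985, 1991 — 11 in total.

11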